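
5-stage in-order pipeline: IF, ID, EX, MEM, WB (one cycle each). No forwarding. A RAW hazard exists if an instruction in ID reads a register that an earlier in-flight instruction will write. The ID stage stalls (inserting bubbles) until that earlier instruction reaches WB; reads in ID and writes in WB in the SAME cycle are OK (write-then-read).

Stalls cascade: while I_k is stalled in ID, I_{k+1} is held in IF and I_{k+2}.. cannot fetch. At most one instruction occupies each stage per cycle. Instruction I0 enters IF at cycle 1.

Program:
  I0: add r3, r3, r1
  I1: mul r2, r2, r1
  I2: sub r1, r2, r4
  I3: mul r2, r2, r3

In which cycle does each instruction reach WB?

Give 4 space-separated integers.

I0 add r3 <- r3,r1: IF@1 ID@2 stall=0 (-) EX@3 MEM@4 WB@5
I1 mul r2 <- r2,r1: IF@2 ID@3 stall=0 (-) EX@4 MEM@5 WB@6
I2 sub r1 <- r2,r4: IF@3 ID@4 stall=2 (RAW on I1.r2 (WB@6)) EX@7 MEM@8 WB@9
I3 mul r2 <- r2,r3: IF@4 ID@7 stall=0 (-) EX@8 MEM@9 WB@10

Answer: 5 6 9 10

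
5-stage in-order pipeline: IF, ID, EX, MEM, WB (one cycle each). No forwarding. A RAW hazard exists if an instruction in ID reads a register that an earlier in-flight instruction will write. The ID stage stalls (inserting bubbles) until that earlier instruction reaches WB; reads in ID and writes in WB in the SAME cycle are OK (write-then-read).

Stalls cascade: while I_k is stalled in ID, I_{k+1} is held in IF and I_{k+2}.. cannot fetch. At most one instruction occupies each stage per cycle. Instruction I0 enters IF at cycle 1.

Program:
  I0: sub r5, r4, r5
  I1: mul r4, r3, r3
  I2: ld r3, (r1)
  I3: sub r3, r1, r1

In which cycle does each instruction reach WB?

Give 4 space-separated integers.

Answer: 5 6 7 8

Derivation:
I0 sub r5 <- r4,r5: IF@1 ID@2 stall=0 (-) EX@3 MEM@4 WB@5
I1 mul r4 <- r3,r3: IF@2 ID@3 stall=0 (-) EX@4 MEM@5 WB@6
I2 ld r3 <- r1: IF@3 ID@4 stall=0 (-) EX@5 MEM@6 WB@7
I3 sub r3 <- r1,r1: IF@4 ID@5 stall=0 (-) EX@6 MEM@7 WB@8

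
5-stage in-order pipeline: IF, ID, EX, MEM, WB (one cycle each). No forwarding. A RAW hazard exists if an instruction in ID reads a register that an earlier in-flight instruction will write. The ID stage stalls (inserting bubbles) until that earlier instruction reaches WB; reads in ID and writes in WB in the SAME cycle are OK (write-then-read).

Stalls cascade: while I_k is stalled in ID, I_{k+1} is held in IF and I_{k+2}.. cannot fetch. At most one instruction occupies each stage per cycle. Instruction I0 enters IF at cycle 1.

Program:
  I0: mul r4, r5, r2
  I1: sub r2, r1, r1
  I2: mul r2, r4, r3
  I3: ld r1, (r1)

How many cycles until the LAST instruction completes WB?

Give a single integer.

Answer: 9

Derivation:
I0 mul r4 <- r5,r2: IF@1 ID@2 stall=0 (-) EX@3 MEM@4 WB@5
I1 sub r2 <- r1,r1: IF@2 ID@3 stall=0 (-) EX@4 MEM@5 WB@6
I2 mul r2 <- r4,r3: IF@3 ID@4 stall=1 (RAW on I0.r4 (WB@5)) EX@6 MEM@7 WB@8
I3 ld r1 <- r1: IF@4 ID@6 stall=0 (-) EX@7 MEM@8 WB@9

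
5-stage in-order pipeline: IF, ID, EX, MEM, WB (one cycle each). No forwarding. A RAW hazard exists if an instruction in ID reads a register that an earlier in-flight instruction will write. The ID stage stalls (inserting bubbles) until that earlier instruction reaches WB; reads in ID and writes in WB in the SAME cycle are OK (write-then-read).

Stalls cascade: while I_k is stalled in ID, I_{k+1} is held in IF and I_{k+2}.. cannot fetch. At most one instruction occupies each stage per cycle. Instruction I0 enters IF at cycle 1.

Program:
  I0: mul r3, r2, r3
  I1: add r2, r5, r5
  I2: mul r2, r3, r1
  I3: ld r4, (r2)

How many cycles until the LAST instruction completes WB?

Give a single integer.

I0 mul r3 <- r2,r3: IF@1 ID@2 stall=0 (-) EX@3 MEM@4 WB@5
I1 add r2 <- r5,r5: IF@2 ID@3 stall=0 (-) EX@4 MEM@5 WB@6
I2 mul r2 <- r3,r1: IF@3 ID@4 stall=1 (RAW on I0.r3 (WB@5)) EX@6 MEM@7 WB@8
I3 ld r4 <- r2: IF@4 ID@6 stall=2 (RAW on I2.r2 (WB@8)) EX@9 MEM@10 WB@11

Answer: 11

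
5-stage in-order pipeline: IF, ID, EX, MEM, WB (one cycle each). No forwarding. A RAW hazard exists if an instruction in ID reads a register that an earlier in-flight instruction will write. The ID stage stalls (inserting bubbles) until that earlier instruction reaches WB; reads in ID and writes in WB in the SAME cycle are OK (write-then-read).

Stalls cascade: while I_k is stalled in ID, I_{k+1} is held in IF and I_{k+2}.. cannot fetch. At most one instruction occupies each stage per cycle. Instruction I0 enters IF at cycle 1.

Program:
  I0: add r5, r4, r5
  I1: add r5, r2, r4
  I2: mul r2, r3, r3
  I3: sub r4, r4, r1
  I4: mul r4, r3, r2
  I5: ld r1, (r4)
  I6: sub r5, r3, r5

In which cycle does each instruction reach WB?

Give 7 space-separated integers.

I0 add r5 <- r4,r5: IF@1 ID@2 stall=0 (-) EX@3 MEM@4 WB@5
I1 add r5 <- r2,r4: IF@2 ID@3 stall=0 (-) EX@4 MEM@5 WB@6
I2 mul r2 <- r3,r3: IF@3 ID@4 stall=0 (-) EX@5 MEM@6 WB@7
I3 sub r4 <- r4,r1: IF@4 ID@5 stall=0 (-) EX@6 MEM@7 WB@8
I4 mul r4 <- r3,r2: IF@5 ID@6 stall=1 (RAW on I2.r2 (WB@7)) EX@8 MEM@9 WB@10
I5 ld r1 <- r4: IF@6 ID@8 stall=2 (RAW on I4.r4 (WB@10)) EX@11 MEM@12 WB@13
I6 sub r5 <- r3,r5: IF@8 ID@11 stall=0 (-) EX@12 MEM@13 WB@14

Answer: 5 6 7 8 10 13 14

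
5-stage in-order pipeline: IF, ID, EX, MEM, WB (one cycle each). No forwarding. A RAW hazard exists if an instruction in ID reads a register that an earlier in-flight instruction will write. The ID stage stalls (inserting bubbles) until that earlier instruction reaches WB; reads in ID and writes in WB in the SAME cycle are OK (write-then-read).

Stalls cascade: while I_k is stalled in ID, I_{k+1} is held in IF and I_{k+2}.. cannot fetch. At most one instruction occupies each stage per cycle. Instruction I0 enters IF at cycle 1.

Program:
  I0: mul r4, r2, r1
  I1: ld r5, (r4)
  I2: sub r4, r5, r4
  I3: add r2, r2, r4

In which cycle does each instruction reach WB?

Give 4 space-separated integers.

I0 mul r4 <- r2,r1: IF@1 ID@2 stall=0 (-) EX@3 MEM@4 WB@5
I1 ld r5 <- r4: IF@2 ID@3 stall=2 (RAW on I0.r4 (WB@5)) EX@6 MEM@7 WB@8
I2 sub r4 <- r5,r4: IF@3 ID@6 stall=2 (RAW on I1.r5 (WB@8)) EX@9 MEM@10 WB@11
I3 add r2 <- r2,r4: IF@6 ID@9 stall=2 (RAW on I2.r4 (WB@11)) EX@12 MEM@13 WB@14

Answer: 5 8 11 14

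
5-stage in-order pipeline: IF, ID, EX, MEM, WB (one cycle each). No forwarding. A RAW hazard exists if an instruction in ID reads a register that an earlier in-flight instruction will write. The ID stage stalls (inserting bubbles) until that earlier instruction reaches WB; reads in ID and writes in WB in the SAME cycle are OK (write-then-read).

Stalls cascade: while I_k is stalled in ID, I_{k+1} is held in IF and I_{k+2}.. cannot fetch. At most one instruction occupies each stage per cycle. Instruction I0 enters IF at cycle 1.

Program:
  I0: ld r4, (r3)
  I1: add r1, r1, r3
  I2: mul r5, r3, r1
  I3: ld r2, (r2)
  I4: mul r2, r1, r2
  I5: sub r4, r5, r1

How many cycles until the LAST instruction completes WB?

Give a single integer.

Answer: 14

Derivation:
I0 ld r4 <- r3: IF@1 ID@2 stall=0 (-) EX@3 MEM@4 WB@5
I1 add r1 <- r1,r3: IF@2 ID@3 stall=0 (-) EX@4 MEM@5 WB@6
I2 mul r5 <- r3,r1: IF@3 ID@4 stall=2 (RAW on I1.r1 (WB@6)) EX@7 MEM@8 WB@9
I3 ld r2 <- r2: IF@4 ID@7 stall=0 (-) EX@8 MEM@9 WB@10
I4 mul r2 <- r1,r2: IF@7 ID@8 stall=2 (RAW on I3.r2 (WB@10)) EX@11 MEM@12 WB@13
I5 sub r4 <- r5,r1: IF@8 ID@11 stall=0 (-) EX@12 MEM@13 WB@14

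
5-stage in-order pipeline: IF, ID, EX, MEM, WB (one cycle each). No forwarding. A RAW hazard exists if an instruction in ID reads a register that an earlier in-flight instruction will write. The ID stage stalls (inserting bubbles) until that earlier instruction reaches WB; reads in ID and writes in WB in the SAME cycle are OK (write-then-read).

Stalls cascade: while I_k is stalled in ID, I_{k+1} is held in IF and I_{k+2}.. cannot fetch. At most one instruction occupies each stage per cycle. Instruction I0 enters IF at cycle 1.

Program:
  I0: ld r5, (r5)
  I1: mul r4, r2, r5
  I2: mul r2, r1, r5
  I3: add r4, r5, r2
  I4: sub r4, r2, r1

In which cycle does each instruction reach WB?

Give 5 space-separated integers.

I0 ld r5 <- r5: IF@1 ID@2 stall=0 (-) EX@3 MEM@4 WB@5
I1 mul r4 <- r2,r5: IF@2 ID@3 stall=2 (RAW on I0.r5 (WB@5)) EX@6 MEM@7 WB@8
I2 mul r2 <- r1,r5: IF@3 ID@6 stall=0 (-) EX@7 MEM@8 WB@9
I3 add r4 <- r5,r2: IF@6 ID@7 stall=2 (RAW on I2.r2 (WB@9)) EX@10 MEM@11 WB@12
I4 sub r4 <- r2,r1: IF@7 ID@10 stall=0 (-) EX@11 MEM@12 WB@13

Answer: 5 8 9 12 13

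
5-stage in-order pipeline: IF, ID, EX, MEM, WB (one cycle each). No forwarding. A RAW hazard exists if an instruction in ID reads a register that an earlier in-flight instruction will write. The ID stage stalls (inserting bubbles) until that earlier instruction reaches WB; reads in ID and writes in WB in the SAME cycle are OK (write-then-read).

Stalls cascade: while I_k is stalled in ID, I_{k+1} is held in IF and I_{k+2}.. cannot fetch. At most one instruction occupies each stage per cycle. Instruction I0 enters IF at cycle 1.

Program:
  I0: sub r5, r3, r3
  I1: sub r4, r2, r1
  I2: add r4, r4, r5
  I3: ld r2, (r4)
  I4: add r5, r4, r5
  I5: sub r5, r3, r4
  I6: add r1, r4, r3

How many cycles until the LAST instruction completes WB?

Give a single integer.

I0 sub r5 <- r3,r3: IF@1 ID@2 stall=0 (-) EX@3 MEM@4 WB@5
I1 sub r4 <- r2,r1: IF@2 ID@3 stall=0 (-) EX@4 MEM@5 WB@6
I2 add r4 <- r4,r5: IF@3 ID@4 stall=2 (RAW on I1.r4 (WB@6)) EX@7 MEM@8 WB@9
I3 ld r2 <- r4: IF@4 ID@7 stall=2 (RAW on I2.r4 (WB@9)) EX@10 MEM@11 WB@12
I4 add r5 <- r4,r5: IF@7 ID@10 stall=0 (-) EX@11 MEM@12 WB@13
I5 sub r5 <- r3,r4: IF@10 ID@11 stall=0 (-) EX@12 MEM@13 WB@14
I6 add r1 <- r4,r3: IF@11 ID@12 stall=0 (-) EX@13 MEM@14 WB@15

Answer: 15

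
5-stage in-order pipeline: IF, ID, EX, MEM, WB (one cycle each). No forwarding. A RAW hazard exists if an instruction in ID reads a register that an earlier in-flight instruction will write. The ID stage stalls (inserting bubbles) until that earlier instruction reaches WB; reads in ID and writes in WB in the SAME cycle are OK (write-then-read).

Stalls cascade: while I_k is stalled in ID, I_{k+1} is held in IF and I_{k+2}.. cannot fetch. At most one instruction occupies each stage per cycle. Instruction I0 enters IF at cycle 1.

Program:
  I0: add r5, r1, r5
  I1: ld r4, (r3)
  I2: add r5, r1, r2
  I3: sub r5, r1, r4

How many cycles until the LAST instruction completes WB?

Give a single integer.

I0 add r5 <- r1,r5: IF@1 ID@2 stall=0 (-) EX@3 MEM@4 WB@5
I1 ld r4 <- r3: IF@2 ID@3 stall=0 (-) EX@4 MEM@5 WB@6
I2 add r5 <- r1,r2: IF@3 ID@4 stall=0 (-) EX@5 MEM@6 WB@7
I3 sub r5 <- r1,r4: IF@4 ID@5 stall=1 (RAW on I1.r4 (WB@6)) EX@7 MEM@8 WB@9

Answer: 9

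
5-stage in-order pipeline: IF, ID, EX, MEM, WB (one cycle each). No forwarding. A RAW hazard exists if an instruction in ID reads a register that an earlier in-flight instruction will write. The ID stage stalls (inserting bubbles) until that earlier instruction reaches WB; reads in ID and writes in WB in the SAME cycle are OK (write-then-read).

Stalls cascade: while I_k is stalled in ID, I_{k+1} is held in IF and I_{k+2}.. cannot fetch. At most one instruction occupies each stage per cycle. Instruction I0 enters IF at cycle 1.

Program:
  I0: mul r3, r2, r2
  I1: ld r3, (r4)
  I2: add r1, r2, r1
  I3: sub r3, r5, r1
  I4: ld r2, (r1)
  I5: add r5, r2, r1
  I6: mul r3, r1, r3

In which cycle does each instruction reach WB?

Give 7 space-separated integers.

I0 mul r3 <- r2,r2: IF@1 ID@2 stall=0 (-) EX@3 MEM@4 WB@5
I1 ld r3 <- r4: IF@2 ID@3 stall=0 (-) EX@4 MEM@5 WB@6
I2 add r1 <- r2,r1: IF@3 ID@4 stall=0 (-) EX@5 MEM@6 WB@7
I3 sub r3 <- r5,r1: IF@4 ID@5 stall=2 (RAW on I2.r1 (WB@7)) EX@8 MEM@9 WB@10
I4 ld r2 <- r1: IF@5 ID@8 stall=0 (-) EX@9 MEM@10 WB@11
I5 add r5 <- r2,r1: IF@8 ID@9 stall=2 (RAW on I4.r2 (WB@11)) EX@12 MEM@13 WB@14
I6 mul r3 <- r1,r3: IF@9 ID@12 stall=0 (-) EX@13 MEM@14 WB@15

Answer: 5 6 7 10 11 14 15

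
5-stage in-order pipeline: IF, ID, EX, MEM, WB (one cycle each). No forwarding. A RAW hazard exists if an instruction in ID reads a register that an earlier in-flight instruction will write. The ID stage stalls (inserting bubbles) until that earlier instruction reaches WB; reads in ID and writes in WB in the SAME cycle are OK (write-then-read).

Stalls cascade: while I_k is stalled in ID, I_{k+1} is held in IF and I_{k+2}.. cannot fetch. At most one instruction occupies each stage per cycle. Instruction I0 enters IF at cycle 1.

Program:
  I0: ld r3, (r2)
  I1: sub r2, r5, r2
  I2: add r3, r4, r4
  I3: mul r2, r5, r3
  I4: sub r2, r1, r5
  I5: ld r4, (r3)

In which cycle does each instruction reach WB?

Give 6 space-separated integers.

Answer: 5 6 7 10 11 12

Derivation:
I0 ld r3 <- r2: IF@1 ID@2 stall=0 (-) EX@3 MEM@4 WB@5
I1 sub r2 <- r5,r2: IF@2 ID@3 stall=0 (-) EX@4 MEM@5 WB@6
I2 add r3 <- r4,r4: IF@3 ID@4 stall=0 (-) EX@5 MEM@6 WB@7
I3 mul r2 <- r5,r3: IF@4 ID@5 stall=2 (RAW on I2.r3 (WB@7)) EX@8 MEM@9 WB@10
I4 sub r2 <- r1,r5: IF@5 ID@8 stall=0 (-) EX@9 MEM@10 WB@11
I5 ld r4 <- r3: IF@8 ID@9 stall=0 (-) EX@10 MEM@11 WB@12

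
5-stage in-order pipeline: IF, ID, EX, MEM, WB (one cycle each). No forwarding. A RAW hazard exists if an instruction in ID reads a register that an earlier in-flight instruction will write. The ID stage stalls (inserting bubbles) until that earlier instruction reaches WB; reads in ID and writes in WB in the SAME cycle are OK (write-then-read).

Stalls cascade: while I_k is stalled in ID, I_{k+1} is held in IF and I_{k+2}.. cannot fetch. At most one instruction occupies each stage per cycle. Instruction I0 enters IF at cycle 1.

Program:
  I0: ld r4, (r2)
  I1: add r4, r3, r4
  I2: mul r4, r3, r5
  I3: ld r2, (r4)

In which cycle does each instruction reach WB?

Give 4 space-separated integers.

I0 ld r4 <- r2: IF@1 ID@2 stall=0 (-) EX@3 MEM@4 WB@5
I1 add r4 <- r3,r4: IF@2 ID@3 stall=2 (RAW on I0.r4 (WB@5)) EX@6 MEM@7 WB@8
I2 mul r4 <- r3,r5: IF@3 ID@6 stall=0 (-) EX@7 MEM@8 WB@9
I3 ld r2 <- r4: IF@6 ID@7 stall=2 (RAW on I2.r4 (WB@9)) EX@10 MEM@11 WB@12

Answer: 5 8 9 12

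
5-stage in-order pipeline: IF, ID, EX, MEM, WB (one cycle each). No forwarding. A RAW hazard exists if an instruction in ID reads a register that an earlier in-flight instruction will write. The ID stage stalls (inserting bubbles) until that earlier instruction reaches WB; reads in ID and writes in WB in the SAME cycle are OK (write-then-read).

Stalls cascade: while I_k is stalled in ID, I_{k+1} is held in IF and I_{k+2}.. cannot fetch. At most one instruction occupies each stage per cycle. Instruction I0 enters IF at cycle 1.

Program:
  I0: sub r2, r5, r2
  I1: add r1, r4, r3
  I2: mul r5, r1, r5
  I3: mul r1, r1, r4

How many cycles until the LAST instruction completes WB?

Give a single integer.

I0 sub r2 <- r5,r2: IF@1 ID@2 stall=0 (-) EX@3 MEM@4 WB@5
I1 add r1 <- r4,r3: IF@2 ID@3 stall=0 (-) EX@4 MEM@5 WB@6
I2 mul r5 <- r1,r5: IF@3 ID@4 stall=2 (RAW on I1.r1 (WB@6)) EX@7 MEM@8 WB@9
I3 mul r1 <- r1,r4: IF@4 ID@7 stall=0 (-) EX@8 MEM@9 WB@10

Answer: 10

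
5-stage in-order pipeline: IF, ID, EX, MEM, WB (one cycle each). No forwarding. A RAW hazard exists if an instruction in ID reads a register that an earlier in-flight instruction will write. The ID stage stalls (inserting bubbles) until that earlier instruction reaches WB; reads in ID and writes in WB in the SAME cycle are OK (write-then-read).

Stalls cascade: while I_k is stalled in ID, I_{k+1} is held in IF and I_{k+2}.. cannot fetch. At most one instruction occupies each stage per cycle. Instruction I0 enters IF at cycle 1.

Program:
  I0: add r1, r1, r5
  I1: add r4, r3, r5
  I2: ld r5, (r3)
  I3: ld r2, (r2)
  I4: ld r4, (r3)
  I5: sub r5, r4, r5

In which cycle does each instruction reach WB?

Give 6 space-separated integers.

I0 add r1 <- r1,r5: IF@1 ID@2 stall=0 (-) EX@3 MEM@4 WB@5
I1 add r4 <- r3,r5: IF@2 ID@3 stall=0 (-) EX@4 MEM@5 WB@6
I2 ld r5 <- r3: IF@3 ID@4 stall=0 (-) EX@5 MEM@6 WB@7
I3 ld r2 <- r2: IF@4 ID@5 stall=0 (-) EX@6 MEM@7 WB@8
I4 ld r4 <- r3: IF@5 ID@6 stall=0 (-) EX@7 MEM@8 WB@9
I5 sub r5 <- r4,r5: IF@6 ID@7 stall=2 (RAW on I4.r4 (WB@9)) EX@10 MEM@11 WB@12

Answer: 5 6 7 8 9 12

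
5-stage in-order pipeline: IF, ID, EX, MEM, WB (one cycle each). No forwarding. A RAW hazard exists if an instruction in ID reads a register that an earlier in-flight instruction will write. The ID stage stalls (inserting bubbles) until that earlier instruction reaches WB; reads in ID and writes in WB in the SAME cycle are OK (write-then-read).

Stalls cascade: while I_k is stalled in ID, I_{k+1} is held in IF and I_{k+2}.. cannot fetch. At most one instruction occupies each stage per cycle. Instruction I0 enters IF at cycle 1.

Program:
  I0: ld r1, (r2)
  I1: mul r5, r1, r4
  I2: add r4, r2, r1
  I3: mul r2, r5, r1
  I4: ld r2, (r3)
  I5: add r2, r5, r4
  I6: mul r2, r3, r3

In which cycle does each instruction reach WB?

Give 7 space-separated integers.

I0 ld r1 <- r2: IF@1 ID@2 stall=0 (-) EX@3 MEM@4 WB@5
I1 mul r5 <- r1,r4: IF@2 ID@3 stall=2 (RAW on I0.r1 (WB@5)) EX@6 MEM@7 WB@8
I2 add r4 <- r2,r1: IF@3 ID@6 stall=0 (-) EX@7 MEM@8 WB@9
I3 mul r2 <- r5,r1: IF@6 ID@7 stall=1 (RAW on I1.r5 (WB@8)) EX@9 MEM@10 WB@11
I4 ld r2 <- r3: IF@7 ID@9 stall=0 (-) EX@10 MEM@11 WB@12
I5 add r2 <- r5,r4: IF@9 ID@10 stall=0 (-) EX@11 MEM@12 WB@13
I6 mul r2 <- r3,r3: IF@10 ID@11 stall=0 (-) EX@12 MEM@13 WB@14

Answer: 5 8 9 11 12 13 14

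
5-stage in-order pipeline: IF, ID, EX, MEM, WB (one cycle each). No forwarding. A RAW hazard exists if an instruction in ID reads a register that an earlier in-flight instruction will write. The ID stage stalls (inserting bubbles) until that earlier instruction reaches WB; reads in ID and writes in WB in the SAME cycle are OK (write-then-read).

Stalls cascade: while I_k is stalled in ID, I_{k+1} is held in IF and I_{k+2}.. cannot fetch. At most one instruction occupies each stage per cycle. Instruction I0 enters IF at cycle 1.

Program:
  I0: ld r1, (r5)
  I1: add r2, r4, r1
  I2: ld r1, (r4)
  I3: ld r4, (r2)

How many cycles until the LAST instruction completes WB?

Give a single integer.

I0 ld r1 <- r5: IF@1 ID@2 stall=0 (-) EX@3 MEM@4 WB@5
I1 add r2 <- r4,r1: IF@2 ID@3 stall=2 (RAW on I0.r1 (WB@5)) EX@6 MEM@7 WB@8
I2 ld r1 <- r4: IF@3 ID@6 stall=0 (-) EX@7 MEM@8 WB@9
I3 ld r4 <- r2: IF@6 ID@7 stall=1 (RAW on I1.r2 (WB@8)) EX@9 MEM@10 WB@11

Answer: 11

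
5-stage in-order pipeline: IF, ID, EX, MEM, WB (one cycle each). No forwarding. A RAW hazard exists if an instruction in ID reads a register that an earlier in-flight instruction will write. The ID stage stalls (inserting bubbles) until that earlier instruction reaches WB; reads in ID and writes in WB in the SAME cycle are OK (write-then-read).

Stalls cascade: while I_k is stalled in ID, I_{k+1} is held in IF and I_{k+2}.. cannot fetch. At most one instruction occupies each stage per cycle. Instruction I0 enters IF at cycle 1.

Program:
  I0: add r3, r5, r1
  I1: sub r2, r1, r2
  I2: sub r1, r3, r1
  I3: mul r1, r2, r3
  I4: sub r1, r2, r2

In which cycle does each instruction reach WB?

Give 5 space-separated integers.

I0 add r3 <- r5,r1: IF@1 ID@2 stall=0 (-) EX@3 MEM@4 WB@5
I1 sub r2 <- r1,r2: IF@2 ID@3 stall=0 (-) EX@4 MEM@5 WB@6
I2 sub r1 <- r3,r1: IF@3 ID@4 stall=1 (RAW on I0.r3 (WB@5)) EX@6 MEM@7 WB@8
I3 mul r1 <- r2,r3: IF@4 ID@6 stall=0 (-) EX@7 MEM@8 WB@9
I4 sub r1 <- r2,r2: IF@6 ID@7 stall=0 (-) EX@8 MEM@9 WB@10

Answer: 5 6 8 9 10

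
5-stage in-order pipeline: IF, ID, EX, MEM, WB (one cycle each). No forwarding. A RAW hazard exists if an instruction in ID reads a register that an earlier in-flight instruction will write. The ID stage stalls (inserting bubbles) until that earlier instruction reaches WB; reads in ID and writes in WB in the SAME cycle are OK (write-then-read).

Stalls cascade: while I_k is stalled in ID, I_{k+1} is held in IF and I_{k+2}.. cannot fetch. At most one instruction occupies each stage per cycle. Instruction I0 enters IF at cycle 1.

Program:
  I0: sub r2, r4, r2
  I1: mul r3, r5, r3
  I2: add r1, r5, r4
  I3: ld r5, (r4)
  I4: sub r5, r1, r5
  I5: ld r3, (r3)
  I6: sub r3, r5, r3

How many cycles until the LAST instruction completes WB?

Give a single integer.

I0 sub r2 <- r4,r2: IF@1 ID@2 stall=0 (-) EX@3 MEM@4 WB@5
I1 mul r3 <- r5,r3: IF@2 ID@3 stall=0 (-) EX@4 MEM@5 WB@6
I2 add r1 <- r5,r4: IF@3 ID@4 stall=0 (-) EX@5 MEM@6 WB@7
I3 ld r5 <- r4: IF@4 ID@5 stall=0 (-) EX@6 MEM@7 WB@8
I4 sub r5 <- r1,r5: IF@5 ID@6 stall=2 (RAW on I3.r5 (WB@8)) EX@9 MEM@10 WB@11
I5 ld r3 <- r3: IF@6 ID@9 stall=0 (-) EX@10 MEM@11 WB@12
I6 sub r3 <- r5,r3: IF@9 ID@10 stall=2 (RAW on I5.r3 (WB@12)) EX@13 MEM@14 WB@15

Answer: 15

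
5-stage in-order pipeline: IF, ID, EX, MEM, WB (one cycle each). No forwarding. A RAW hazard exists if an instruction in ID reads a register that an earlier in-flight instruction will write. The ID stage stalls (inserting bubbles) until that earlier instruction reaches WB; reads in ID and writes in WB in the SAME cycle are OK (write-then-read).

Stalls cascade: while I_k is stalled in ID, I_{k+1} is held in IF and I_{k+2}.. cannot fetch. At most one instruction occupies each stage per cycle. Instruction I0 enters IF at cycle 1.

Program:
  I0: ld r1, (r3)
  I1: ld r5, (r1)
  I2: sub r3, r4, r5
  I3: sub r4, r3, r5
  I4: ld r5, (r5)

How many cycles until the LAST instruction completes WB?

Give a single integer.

I0 ld r1 <- r3: IF@1 ID@2 stall=0 (-) EX@3 MEM@4 WB@5
I1 ld r5 <- r1: IF@2 ID@3 stall=2 (RAW on I0.r1 (WB@5)) EX@6 MEM@7 WB@8
I2 sub r3 <- r4,r5: IF@3 ID@6 stall=2 (RAW on I1.r5 (WB@8)) EX@9 MEM@10 WB@11
I3 sub r4 <- r3,r5: IF@6 ID@9 stall=2 (RAW on I2.r3 (WB@11)) EX@12 MEM@13 WB@14
I4 ld r5 <- r5: IF@9 ID@12 stall=0 (-) EX@13 MEM@14 WB@15

Answer: 15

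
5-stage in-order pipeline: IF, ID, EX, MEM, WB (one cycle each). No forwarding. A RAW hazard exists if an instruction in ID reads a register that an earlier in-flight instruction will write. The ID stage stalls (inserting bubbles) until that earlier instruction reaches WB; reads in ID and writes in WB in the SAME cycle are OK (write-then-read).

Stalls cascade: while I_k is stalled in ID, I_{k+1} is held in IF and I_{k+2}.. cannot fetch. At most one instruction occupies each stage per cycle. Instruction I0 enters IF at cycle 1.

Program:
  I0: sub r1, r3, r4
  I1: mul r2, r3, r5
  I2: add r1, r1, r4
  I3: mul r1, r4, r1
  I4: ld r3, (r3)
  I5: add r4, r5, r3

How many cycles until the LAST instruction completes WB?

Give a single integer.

I0 sub r1 <- r3,r4: IF@1 ID@2 stall=0 (-) EX@3 MEM@4 WB@5
I1 mul r2 <- r3,r5: IF@2 ID@3 stall=0 (-) EX@4 MEM@5 WB@6
I2 add r1 <- r1,r4: IF@3 ID@4 stall=1 (RAW on I0.r1 (WB@5)) EX@6 MEM@7 WB@8
I3 mul r1 <- r4,r1: IF@4 ID@6 stall=2 (RAW on I2.r1 (WB@8)) EX@9 MEM@10 WB@11
I4 ld r3 <- r3: IF@6 ID@9 stall=0 (-) EX@10 MEM@11 WB@12
I5 add r4 <- r5,r3: IF@9 ID@10 stall=2 (RAW on I4.r3 (WB@12)) EX@13 MEM@14 WB@15

Answer: 15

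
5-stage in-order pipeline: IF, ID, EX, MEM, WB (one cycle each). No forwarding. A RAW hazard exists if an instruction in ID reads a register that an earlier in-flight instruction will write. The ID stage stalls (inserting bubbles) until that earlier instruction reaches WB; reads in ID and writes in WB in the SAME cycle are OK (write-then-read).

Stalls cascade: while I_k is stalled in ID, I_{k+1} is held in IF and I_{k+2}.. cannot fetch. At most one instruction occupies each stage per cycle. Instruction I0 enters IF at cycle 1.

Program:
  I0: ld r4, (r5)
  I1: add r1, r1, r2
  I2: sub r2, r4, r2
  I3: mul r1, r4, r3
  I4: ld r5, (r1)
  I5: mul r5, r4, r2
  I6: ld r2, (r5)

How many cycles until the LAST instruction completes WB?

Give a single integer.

Answer: 16

Derivation:
I0 ld r4 <- r5: IF@1 ID@2 stall=0 (-) EX@3 MEM@4 WB@5
I1 add r1 <- r1,r2: IF@2 ID@3 stall=0 (-) EX@4 MEM@5 WB@6
I2 sub r2 <- r4,r2: IF@3 ID@4 stall=1 (RAW on I0.r4 (WB@5)) EX@6 MEM@7 WB@8
I3 mul r1 <- r4,r3: IF@4 ID@6 stall=0 (-) EX@7 MEM@8 WB@9
I4 ld r5 <- r1: IF@6 ID@7 stall=2 (RAW on I3.r1 (WB@9)) EX@10 MEM@11 WB@12
I5 mul r5 <- r4,r2: IF@7 ID@10 stall=0 (-) EX@11 MEM@12 WB@13
I6 ld r2 <- r5: IF@10 ID@11 stall=2 (RAW on I5.r5 (WB@13)) EX@14 MEM@15 WB@16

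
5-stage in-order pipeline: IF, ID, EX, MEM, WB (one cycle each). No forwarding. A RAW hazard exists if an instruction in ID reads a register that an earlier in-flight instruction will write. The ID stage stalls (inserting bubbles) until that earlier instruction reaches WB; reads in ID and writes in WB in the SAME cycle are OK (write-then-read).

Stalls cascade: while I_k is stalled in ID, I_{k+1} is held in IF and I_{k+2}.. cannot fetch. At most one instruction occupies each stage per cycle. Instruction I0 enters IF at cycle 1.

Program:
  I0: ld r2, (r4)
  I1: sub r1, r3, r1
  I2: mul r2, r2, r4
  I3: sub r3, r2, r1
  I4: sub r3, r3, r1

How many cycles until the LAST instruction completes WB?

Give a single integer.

I0 ld r2 <- r4: IF@1 ID@2 stall=0 (-) EX@3 MEM@4 WB@5
I1 sub r1 <- r3,r1: IF@2 ID@3 stall=0 (-) EX@4 MEM@5 WB@6
I2 mul r2 <- r2,r4: IF@3 ID@4 stall=1 (RAW on I0.r2 (WB@5)) EX@6 MEM@7 WB@8
I3 sub r3 <- r2,r1: IF@4 ID@6 stall=2 (RAW on I2.r2 (WB@8)) EX@9 MEM@10 WB@11
I4 sub r3 <- r3,r1: IF@6 ID@9 stall=2 (RAW on I3.r3 (WB@11)) EX@12 MEM@13 WB@14

Answer: 14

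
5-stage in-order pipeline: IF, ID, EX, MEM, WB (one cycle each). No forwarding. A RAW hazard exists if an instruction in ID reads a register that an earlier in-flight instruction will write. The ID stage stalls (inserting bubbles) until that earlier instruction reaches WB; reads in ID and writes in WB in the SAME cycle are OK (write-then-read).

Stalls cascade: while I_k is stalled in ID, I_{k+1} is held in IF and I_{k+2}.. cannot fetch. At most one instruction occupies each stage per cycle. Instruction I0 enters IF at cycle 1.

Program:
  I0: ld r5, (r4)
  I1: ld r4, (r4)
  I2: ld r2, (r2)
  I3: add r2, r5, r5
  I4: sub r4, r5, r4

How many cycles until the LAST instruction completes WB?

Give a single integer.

Answer: 9

Derivation:
I0 ld r5 <- r4: IF@1 ID@2 stall=0 (-) EX@3 MEM@4 WB@5
I1 ld r4 <- r4: IF@2 ID@3 stall=0 (-) EX@4 MEM@5 WB@6
I2 ld r2 <- r2: IF@3 ID@4 stall=0 (-) EX@5 MEM@6 WB@7
I3 add r2 <- r5,r5: IF@4 ID@5 stall=0 (-) EX@6 MEM@7 WB@8
I4 sub r4 <- r5,r4: IF@5 ID@6 stall=0 (-) EX@7 MEM@8 WB@9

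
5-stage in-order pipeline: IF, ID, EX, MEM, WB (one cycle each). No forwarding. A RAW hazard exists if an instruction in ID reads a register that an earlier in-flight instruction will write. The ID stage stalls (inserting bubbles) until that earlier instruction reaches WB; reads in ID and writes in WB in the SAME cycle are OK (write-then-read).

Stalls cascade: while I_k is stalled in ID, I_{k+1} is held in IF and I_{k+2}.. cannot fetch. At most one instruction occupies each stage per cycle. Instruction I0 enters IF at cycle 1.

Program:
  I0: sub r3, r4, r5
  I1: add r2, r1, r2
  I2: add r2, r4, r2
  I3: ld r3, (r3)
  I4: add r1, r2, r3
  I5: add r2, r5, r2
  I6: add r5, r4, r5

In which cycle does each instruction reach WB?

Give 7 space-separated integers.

Answer: 5 6 9 10 13 14 15

Derivation:
I0 sub r3 <- r4,r5: IF@1 ID@2 stall=0 (-) EX@3 MEM@4 WB@5
I1 add r2 <- r1,r2: IF@2 ID@3 stall=0 (-) EX@4 MEM@5 WB@6
I2 add r2 <- r4,r2: IF@3 ID@4 stall=2 (RAW on I1.r2 (WB@6)) EX@7 MEM@8 WB@9
I3 ld r3 <- r3: IF@4 ID@7 stall=0 (-) EX@8 MEM@9 WB@10
I4 add r1 <- r2,r3: IF@7 ID@8 stall=2 (RAW on I3.r3 (WB@10)) EX@11 MEM@12 WB@13
I5 add r2 <- r5,r2: IF@8 ID@11 stall=0 (-) EX@12 MEM@13 WB@14
I6 add r5 <- r4,r5: IF@11 ID@12 stall=0 (-) EX@13 MEM@14 WB@15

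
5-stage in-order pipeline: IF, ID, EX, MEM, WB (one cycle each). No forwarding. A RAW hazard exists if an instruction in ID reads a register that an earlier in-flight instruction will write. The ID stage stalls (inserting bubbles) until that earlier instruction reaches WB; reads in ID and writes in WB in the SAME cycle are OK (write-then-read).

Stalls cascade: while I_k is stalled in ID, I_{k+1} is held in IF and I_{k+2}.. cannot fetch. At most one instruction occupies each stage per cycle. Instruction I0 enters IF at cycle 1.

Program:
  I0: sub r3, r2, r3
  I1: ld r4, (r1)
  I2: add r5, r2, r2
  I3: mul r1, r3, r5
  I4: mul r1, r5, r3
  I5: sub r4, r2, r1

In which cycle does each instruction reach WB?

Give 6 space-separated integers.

Answer: 5 6 7 10 11 14

Derivation:
I0 sub r3 <- r2,r3: IF@1 ID@2 stall=0 (-) EX@3 MEM@4 WB@5
I1 ld r4 <- r1: IF@2 ID@3 stall=0 (-) EX@4 MEM@5 WB@6
I2 add r5 <- r2,r2: IF@3 ID@4 stall=0 (-) EX@5 MEM@6 WB@7
I3 mul r1 <- r3,r5: IF@4 ID@5 stall=2 (RAW on I2.r5 (WB@7)) EX@8 MEM@9 WB@10
I4 mul r1 <- r5,r3: IF@5 ID@8 stall=0 (-) EX@9 MEM@10 WB@11
I5 sub r4 <- r2,r1: IF@8 ID@9 stall=2 (RAW on I4.r1 (WB@11)) EX@12 MEM@13 WB@14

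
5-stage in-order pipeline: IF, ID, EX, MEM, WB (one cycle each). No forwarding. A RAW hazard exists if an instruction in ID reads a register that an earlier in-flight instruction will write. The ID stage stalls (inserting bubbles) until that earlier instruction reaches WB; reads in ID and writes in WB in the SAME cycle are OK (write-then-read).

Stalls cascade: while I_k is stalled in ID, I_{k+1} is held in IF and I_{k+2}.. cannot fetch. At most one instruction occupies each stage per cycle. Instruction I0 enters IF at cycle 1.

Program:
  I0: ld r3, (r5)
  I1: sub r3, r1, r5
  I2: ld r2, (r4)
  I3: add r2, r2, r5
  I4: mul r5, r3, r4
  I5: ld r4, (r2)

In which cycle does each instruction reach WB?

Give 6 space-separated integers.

Answer: 5 6 7 10 11 13

Derivation:
I0 ld r3 <- r5: IF@1 ID@2 stall=0 (-) EX@3 MEM@4 WB@5
I1 sub r3 <- r1,r5: IF@2 ID@3 stall=0 (-) EX@4 MEM@5 WB@6
I2 ld r2 <- r4: IF@3 ID@4 stall=0 (-) EX@5 MEM@6 WB@7
I3 add r2 <- r2,r5: IF@4 ID@5 stall=2 (RAW on I2.r2 (WB@7)) EX@8 MEM@9 WB@10
I4 mul r5 <- r3,r4: IF@5 ID@8 stall=0 (-) EX@9 MEM@10 WB@11
I5 ld r4 <- r2: IF@8 ID@9 stall=1 (RAW on I3.r2 (WB@10)) EX@11 MEM@12 WB@13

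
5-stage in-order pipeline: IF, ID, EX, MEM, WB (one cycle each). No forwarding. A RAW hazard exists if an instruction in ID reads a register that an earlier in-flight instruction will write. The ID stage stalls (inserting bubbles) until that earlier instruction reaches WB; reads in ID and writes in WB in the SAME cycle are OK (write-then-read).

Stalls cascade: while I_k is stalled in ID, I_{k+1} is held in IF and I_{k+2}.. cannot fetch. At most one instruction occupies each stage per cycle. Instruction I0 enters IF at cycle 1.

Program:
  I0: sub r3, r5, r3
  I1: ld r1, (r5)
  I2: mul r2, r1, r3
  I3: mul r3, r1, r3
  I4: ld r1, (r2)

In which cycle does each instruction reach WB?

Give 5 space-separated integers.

I0 sub r3 <- r5,r3: IF@1 ID@2 stall=0 (-) EX@3 MEM@4 WB@5
I1 ld r1 <- r5: IF@2 ID@3 stall=0 (-) EX@4 MEM@5 WB@6
I2 mul r2 <- r1,r3: IF@3 ID@4 stall=2 (RAW on I1.r1 (WB@6)) EX@7 MEM@8 WB@9
I3 mul r3 <- r1,r3: IF@4 ID@7 stall=0 (-) EX@8 MEM@9 WB@10
I4 ld r1 <- r2: IF@7 ID@8 stall=1 (RAW on I2.r2 (WB@9)) EX@10 MEM@11 WB@12

Answer: 5 6 9 10 12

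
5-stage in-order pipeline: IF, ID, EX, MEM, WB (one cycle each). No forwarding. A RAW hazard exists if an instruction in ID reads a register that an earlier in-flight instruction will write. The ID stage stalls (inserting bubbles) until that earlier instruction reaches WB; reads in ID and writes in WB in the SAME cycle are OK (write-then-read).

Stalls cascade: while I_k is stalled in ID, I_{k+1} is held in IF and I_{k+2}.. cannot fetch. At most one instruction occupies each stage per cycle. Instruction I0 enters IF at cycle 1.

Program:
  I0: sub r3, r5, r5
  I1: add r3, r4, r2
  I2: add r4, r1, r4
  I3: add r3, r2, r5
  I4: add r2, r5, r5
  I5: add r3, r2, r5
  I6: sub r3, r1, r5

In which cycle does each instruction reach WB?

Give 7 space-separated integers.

Answer: 5 6 7 8 9 12 13

Derivation:
I0 sub r3 <- r5,r5: IF@1 ID@2 stall=0 (-) EX@3 MEM@4 WB@5
I1 add r3 <- r4,r2: IF@2 ID@3 stall=0 (-) EX@4 MEM@5 WB@6
I2 add r4 <- r1,r4: IF@3 ID@4 stall=0 (-) EX@5 MEM@6 WB@7
I3 add r3 <- r2,r5: IF@4 ID@5 stall=0 (-) EX@6 MEM@7 WB@8
I4 add r2 <- r5,r5: IF@5 ID@6 stall=0 (-) EX@7 MEM@8 WB@9
I5 add r3 <- r2,r5: IF@6 ID@7 stall=2 (RAW on I4.r2 (WB@9)) EX@10 MEM@11 WB@12
I6 sub r3 <- r1,r5: IF@7 ID@10 stall=0 (-) EX@11 MEM@12 WB@13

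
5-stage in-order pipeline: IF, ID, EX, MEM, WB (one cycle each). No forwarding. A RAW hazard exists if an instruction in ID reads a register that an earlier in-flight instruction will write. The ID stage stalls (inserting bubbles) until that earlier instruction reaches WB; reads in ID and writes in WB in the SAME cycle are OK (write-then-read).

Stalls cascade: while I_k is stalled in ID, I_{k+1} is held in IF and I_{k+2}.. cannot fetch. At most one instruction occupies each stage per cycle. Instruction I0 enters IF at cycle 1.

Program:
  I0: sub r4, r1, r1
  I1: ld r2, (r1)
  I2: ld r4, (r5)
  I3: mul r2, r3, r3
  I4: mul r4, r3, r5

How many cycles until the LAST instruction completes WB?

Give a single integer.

I0 sub r4 <- r1,r1: IF@1 ID@2 stall=0 (-) EX@3 MEM@4 WB@5
I1 ld r2 <- r1: IF@2 ID@3 stall=0 (-) EX@4 MEM@5 WB@6
I2 ld r4 <- r5: IF@3 ID@4 stall=0 (-) EX@5 MEM@6 WB@7
I3 mul r2 <- r3,r3: IF@4 ID@5 stall=0 (-) EX@6 MEM@7 WB@8
I4 mul r4 <- r3,r5: IF@5 ID@6 stall=0 (-) EX@7 MEM@8 WB@9

Answer: 9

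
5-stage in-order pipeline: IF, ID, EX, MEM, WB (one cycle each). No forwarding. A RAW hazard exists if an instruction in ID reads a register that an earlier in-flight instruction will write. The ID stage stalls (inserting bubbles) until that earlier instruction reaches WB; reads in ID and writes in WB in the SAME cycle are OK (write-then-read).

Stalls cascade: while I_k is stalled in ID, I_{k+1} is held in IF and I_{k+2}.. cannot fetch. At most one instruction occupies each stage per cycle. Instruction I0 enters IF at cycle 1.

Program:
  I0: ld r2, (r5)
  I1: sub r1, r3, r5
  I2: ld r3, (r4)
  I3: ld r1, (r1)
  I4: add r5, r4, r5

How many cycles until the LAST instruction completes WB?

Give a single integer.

Answer: 10

Derivation:
I0 ld r2 <- r5: IF@1 ID@2 stall=0 (-) EX@3 MEM@4 WB@5
I1 sub r1 <- r3,r5: IF@2 ID@3 stall=0 (-) EX@4 MEM@5 WB@6
I2 ld r3 <- r4: IF@3 ID@4 stall=0 (-) EX@5 MEM@6 WB@7
I3 ld r1 <- r1: IF@4 ID@5 stall=1 (RAW on I1.r1 (WB@6)) EX@7 MEM@8 WB@9
I4 add r5 <- r4,r5: IF@5 ID@7 stall=0 (-) EX@8 MEM@9 WB@10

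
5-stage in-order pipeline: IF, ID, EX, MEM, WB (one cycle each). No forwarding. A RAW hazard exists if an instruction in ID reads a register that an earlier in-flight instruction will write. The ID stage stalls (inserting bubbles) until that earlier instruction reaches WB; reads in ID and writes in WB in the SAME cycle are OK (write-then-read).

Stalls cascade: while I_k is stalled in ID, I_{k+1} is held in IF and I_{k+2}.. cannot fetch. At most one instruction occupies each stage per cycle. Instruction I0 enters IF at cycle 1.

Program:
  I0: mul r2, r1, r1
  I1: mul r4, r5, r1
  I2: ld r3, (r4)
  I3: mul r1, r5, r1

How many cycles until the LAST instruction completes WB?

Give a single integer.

Answer: 10

Derivation:
I0 mul r2 <- r1,r1: IF@1 ID@2 stall=0 (-) EX@3 MEM@4 WB@5
I1 mul r4 <- r5,r1: IF@2 ID@3 stall=0 (-) EX@4 MEM@5 WB@6
I2 ld r3 <- r4: IF@3 ID@4 stall=2 (RAW on I1.r4 (WB@6)) EX@7 MEM@8 WB@9
I3 mul r1 <- r5,r1: IF@4 ID@7 stall=0 (-) EX@8 MEM@9 WB@10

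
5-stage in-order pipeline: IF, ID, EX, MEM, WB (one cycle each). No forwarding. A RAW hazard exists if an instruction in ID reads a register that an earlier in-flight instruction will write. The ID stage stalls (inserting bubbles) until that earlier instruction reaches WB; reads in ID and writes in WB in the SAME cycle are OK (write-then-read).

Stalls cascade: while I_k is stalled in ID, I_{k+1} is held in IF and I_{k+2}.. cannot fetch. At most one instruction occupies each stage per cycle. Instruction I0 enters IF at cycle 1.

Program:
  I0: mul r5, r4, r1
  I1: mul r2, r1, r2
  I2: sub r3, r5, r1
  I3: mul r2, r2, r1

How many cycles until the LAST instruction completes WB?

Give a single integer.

Answer: 9

Derivation:
I0 mul r5 <- r4,r1: IF@1 ID@2 stall=0 (-) EX@3 MEM@4 WB@5
I1 mul r2 <- r1,r2: IF@2 ID@3 stall=0 (-) EX@4 MEM@5 WB@6
I2 sub r3 <- r5,r1: IF@3 ID@4 stall=1 (RAW on I0.r5 (WB@5)) EX@6 MEM@7 WB@8
I3 mul r2 <- r2,r1: IF@4 ID@6 stall=0 (-) EX@7 MEM@8 WB@9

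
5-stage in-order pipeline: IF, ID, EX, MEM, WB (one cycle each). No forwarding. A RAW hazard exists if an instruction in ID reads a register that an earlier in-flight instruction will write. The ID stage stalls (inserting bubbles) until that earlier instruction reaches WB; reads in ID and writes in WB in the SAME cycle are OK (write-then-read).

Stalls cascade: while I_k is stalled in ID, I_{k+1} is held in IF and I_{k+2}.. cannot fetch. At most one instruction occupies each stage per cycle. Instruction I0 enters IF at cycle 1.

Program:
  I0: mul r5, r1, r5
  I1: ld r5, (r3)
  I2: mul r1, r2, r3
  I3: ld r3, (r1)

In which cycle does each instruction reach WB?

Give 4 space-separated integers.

Answer: 5 6 7 10

Derivation:
I0 mul r5 <- r1,r5: IF@1 ID@2 stall=0 (-) EX@3 MEM@4 WB@5
I1 ld r5 <- r3: IF@2 ID@3 stall=0 (-) EX@4 MEM@5 WB@6
I2 mul r1 <- r2,r3: IF@3 ID@4 stall=0 (-) EX@5 MEM@6 WB@7
I3 ld r3 <- r1: IF@4 ID@5 stall=2 (RAW on I2.r1 (WB@7)) EX@8 MEM@9 WB@10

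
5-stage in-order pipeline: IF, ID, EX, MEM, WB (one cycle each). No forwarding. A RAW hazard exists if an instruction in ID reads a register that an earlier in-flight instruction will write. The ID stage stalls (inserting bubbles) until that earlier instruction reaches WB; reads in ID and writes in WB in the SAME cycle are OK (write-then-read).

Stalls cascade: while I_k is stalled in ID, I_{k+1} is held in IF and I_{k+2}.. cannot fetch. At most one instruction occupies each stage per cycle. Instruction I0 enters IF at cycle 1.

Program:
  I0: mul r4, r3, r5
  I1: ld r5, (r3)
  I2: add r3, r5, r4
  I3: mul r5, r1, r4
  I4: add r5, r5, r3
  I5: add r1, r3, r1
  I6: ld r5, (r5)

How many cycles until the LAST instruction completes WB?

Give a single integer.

Answer: 16

Derivation:
I0 mul r4 <- r3,r5: IF@1 ID@2 stall=0 (-) EX@3 MEM@4 WB@5
I1 ld r5 <- r3: IF@2 ID@3 stall=0 (-) EX@4 MEM@5 WB@6
I2 add r3 <- r5,r4: IF@3 ID@4 stall=2 (RAW on I1.r5 (WB@6)) EX@7 MEM@8 WB@9
I3 mul r5 <- r1,r4: IF@4 ID@7 stall=0 (-) EX@8 MEM@9 WB@10
I4 add r5 <- r5,r3: IF@7 ID@8 stall=2 (RAW on I3.r5 (WB@10)) EX@11 MEM@12 WB@13
I5 add r1 <- r3,r1: IF@8 ID@11 stall=0 (-) EX@12 MEM@13 WB@14
I6 ld r5 <- r5: IF@11 ID@12 stall=1 (RAW on I4.r5 (WB@13)) EX@14 MEM@15 WB@16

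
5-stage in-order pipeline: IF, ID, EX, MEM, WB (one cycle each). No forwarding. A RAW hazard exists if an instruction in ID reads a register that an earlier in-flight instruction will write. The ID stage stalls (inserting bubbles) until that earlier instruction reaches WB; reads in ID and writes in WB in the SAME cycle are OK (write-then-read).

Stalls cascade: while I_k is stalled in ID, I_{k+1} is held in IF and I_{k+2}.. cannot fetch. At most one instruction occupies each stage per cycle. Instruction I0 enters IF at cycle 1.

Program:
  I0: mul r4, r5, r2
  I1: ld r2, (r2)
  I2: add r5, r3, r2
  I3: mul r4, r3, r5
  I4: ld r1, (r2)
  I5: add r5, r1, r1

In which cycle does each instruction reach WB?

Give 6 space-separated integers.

I0 mul r4 <- r5,r2: IF@1 ID@2 stall=0 (-) EX@3 MEM@4 WB@5
I1 ld r2 <- r2: IF@2 ID@3 stall=0 (-) EX@4 MEM@5 WB@6
I2 add r5 <- r3,r2: IF@3 ID@4 stall=2 (RAW on I1.r2 (WB@6)) EX@7 MEM@8 WB@9
I3 mul r4 <- r3,r5: IF@4 ID@7 stall=2 (RAW on I2.r5 (WB@9)) EX@10 MEM@11 WB@12
I4 ld r1 <- r2: IF@7 ID@10 stall=0 (-) EX@11 MEM@12 WB@13
I5 add r5 <- r1,r1: IF@10 ID@11 stall=2 (RAW on I4.r1 (WB@13)) EX@14 MEM@15 WB@16

Answer: 5 6 9 12 13 16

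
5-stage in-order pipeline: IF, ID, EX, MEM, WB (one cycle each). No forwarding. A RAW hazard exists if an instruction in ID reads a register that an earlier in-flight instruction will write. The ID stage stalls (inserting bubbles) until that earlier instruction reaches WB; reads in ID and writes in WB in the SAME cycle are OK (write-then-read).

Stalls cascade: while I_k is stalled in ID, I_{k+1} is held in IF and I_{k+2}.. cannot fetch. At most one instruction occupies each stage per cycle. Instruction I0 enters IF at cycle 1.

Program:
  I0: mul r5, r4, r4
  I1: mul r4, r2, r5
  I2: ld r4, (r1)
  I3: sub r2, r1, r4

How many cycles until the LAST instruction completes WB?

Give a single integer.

Answer: 12

Derivation:
I0 mul r5 <- r4,r4: IF@1 ID@2 stall=0 (-) EX@3 MEM@4 WB@5
I1 mul r4 <- r2,r5: IF@2 ID@3 stall=2 (RAW on I0.r5 (WB@5)) EX@6 MEM@7 WB@8
I2 ld r4 <- r1: IF@3 ID@6 stall=0 (-) EX@7 MEM@8 WB@9
I3 sub r2 <- r1,r4: IF@6 ID@7 stall=2 (RAW on I2.r4 (WB@9)) EX@10 MEM@11 WB@12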